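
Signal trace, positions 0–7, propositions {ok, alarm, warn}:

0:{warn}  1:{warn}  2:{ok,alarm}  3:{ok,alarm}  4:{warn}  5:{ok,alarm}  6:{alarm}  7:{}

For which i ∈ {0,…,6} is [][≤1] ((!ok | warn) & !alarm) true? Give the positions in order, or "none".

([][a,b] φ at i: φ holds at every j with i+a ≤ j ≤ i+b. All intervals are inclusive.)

Evaluate at each i in [0,6]:
  i=0: ✓ (all of [0,1])
  i=1: ✗ (fails at j=2)
  i=2: ✗ (fails at j=2)
  i=3: ✗ (fails at j=3)
  i=4: ✗ (fails at j=5)
  i=5: ✗ (fails at j=5)
  i=6: ✗ (fails at j=6)

0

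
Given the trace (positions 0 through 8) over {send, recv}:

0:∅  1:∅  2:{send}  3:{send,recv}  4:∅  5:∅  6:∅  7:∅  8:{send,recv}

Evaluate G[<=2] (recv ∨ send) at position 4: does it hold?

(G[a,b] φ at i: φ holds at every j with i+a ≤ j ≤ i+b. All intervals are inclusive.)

Check (recv ∨ send) at every j in [4,6]:
  j=4: false
  j=5: false
  j=6: false
Fails at j=4 → formula fails.

False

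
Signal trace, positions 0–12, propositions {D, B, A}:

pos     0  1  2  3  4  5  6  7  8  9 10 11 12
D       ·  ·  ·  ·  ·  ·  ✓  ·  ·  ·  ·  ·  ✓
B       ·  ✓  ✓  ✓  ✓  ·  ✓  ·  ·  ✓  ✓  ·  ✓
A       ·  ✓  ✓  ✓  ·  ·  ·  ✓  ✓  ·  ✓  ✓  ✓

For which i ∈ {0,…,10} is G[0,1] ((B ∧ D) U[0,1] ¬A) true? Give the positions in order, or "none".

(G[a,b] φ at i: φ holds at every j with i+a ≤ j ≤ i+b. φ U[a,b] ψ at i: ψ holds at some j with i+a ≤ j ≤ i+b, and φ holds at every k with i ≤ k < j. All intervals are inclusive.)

Evaluate at each i in [0,10]:
  i=0: ✗ (fails at j=1)
  i=1: ✗ (fails at j=1)
  i=2: ✗ (fails at j=2)
  i=3: ✗ (fails at j=3)
  i=4: ✓ (all of [4,5])
  i=5: ✓ (all of [5,6])
  i=6: ✗ (fails at j=7)
  i=7: ✗ (fails at j=7)
  i=8: ✗ (fails at j=8)
  i=9: ✗ (fails at j=10)
  i=10: ✗ (fails at j=10)

4, 5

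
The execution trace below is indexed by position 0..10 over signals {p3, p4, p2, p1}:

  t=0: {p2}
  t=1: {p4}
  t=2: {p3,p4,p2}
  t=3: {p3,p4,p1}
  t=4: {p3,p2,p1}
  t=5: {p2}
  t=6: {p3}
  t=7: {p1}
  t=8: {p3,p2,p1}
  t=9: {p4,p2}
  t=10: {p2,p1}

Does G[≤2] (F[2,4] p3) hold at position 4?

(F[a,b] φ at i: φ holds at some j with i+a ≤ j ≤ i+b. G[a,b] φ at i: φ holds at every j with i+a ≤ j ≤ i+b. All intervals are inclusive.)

Check F[2,4] p3 at every j in [4,6]:
  j=4: holds (witness at 6)
  j=5: holds (witness at 8)
  j=6: holds (witness at 8)
All positions satisfy it → formula holds.

True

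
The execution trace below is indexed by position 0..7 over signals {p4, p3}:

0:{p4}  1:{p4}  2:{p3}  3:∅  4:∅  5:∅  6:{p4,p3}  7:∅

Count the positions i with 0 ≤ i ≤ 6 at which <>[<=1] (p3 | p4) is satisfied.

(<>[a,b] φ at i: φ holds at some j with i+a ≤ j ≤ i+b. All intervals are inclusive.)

Evaluate at each i in [0,6]:
  i=0: ✓ (witness j=0)
  i=1: ✓ (witness j=1)
  i=2: ✓ (witness j=2)
  i=3: ✗ (none in [3,4])
  i=4: ✗ (none in [4,5])
  i=5: ✓ (witness j=6)
  i=6: ✓ (witness j=6)
Positions where it holds: {0, 1, 2, 5, 6} → 5.

5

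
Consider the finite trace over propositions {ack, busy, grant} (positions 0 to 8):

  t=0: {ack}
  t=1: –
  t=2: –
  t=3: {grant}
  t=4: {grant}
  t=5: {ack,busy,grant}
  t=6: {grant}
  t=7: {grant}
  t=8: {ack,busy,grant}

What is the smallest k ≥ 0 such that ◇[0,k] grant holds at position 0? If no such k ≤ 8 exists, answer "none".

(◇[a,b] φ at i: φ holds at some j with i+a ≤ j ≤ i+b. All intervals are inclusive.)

3

Scan j = 0,1,… for grant:
  j=0: fails
  j=1: fails
  j=2: fails
  j=3: holds
First hit at j=3, so smallest k = 3-0 = 3.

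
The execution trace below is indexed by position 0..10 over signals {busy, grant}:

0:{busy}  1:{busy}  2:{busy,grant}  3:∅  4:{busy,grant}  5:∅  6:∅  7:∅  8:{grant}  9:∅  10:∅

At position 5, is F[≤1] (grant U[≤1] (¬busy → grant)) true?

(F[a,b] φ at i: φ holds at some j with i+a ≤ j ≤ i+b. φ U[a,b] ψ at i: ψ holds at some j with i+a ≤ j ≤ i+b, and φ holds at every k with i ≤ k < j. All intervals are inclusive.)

Does not hold

Check (grant U[≤1] (¬busy → grant)) at each j in [5,6]:
  j=5: fails
  j=6: fails
No position in the window satisfies it → formula fails.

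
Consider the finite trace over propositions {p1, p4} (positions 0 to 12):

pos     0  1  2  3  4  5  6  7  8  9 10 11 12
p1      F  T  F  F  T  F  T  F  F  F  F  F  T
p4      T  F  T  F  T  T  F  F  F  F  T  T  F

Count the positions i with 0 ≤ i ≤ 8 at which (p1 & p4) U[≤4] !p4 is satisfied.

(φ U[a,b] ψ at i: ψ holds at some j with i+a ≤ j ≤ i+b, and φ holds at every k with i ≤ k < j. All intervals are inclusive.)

5

Evaluate at each i in [0,8]:
  i=0: ✗ (lhs fails at k=0 before rhs at j=1)
  i=1: ✓ (rhs at j=1)
  i=2: ✗ (lhs fails at k=2 before rhs at j=3)
  i=3: ✓ (rhs at j=3)
  i=4: ✗ (lhs fails at k=5 before rhs at j=6)
  i=5: ✗ (lhs fails at k=5 before rhs at j=6)
  i=6: ✓ (rhs at j=6)
  i=7: ✓ (rhs at j=7)
  i=8: ✓ (rhs at j=8)
Positions where it holds: {1, 3, 6, 7, 8} → 5.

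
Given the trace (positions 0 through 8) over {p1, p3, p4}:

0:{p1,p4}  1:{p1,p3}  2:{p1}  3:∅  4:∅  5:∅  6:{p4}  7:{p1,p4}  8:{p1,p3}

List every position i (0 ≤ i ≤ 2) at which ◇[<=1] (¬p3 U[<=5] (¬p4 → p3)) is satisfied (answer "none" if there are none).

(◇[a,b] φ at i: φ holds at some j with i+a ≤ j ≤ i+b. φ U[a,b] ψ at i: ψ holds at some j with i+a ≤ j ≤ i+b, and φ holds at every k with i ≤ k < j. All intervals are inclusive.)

0, 1, 2

Evaluate at each i in [0,2]:
  i=0: ✓ (witness j=0)
  i=1: ✓ (witness j=1)
  i=2: ✓ (witness j=2)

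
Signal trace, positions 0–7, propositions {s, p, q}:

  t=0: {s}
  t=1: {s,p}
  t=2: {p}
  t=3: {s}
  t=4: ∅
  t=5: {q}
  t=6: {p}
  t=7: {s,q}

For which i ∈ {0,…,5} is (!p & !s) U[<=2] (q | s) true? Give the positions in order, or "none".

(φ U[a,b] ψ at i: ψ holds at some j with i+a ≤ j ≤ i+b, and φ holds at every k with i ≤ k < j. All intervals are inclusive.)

Evaluate at each i in [0,5]:
  i=0: ✓ (rhs at j=0)
  i=1: ✓ (rhs at j=1)
  i=2: ✗ (lhs fails at k=2 before rhs at j=3)
  i=3: ✓ (rhs at j=3)
  i=4: ✓ (rhs at j=5; lhs holds on [4,4])
  i=5: ✓ (rhs at j=5)

0, 1, 3, 4, 5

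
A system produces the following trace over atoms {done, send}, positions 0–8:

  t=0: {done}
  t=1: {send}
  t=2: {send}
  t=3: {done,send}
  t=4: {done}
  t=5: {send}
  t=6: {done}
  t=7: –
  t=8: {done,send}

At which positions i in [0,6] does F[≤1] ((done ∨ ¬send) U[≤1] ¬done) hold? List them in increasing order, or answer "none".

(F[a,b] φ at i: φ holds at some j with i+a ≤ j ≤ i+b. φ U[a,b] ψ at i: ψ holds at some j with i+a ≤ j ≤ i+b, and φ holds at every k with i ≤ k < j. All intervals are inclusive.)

0, 1, 2, 3, 4, 5, 6

Evaluate at each i in [0,6]:
  i=0: ✓ (witness j=0)
  i=1: ✓ (witness j=1)
  i=2: ✓ (witness j=2)
  i=3: ✓ (witness j=4)
  i=4: ✓ (witness j=4)
  i=5: ✓ (witness j=5)
  i=6: ✓ (witness j=6)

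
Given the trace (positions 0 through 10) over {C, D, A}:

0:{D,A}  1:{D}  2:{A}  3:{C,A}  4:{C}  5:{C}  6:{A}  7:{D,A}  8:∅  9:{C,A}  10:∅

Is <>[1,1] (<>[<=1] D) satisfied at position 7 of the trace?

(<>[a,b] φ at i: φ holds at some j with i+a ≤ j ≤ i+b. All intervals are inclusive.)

Check <>[<=1] D at each j in [8,8]:
  j=8: fails (none in [8,9])
No position in the window satisfies it → formula fails.

Does not hold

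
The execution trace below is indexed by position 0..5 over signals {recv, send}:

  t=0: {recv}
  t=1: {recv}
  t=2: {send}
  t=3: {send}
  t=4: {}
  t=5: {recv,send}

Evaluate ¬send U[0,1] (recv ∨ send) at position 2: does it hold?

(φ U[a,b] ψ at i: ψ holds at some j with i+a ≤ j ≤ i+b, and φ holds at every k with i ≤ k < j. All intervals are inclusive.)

Need some j in [2,3] with (recv ∨ send), and ¬send at every k in [2,j-1].
  j=2: (recv ∨ send) holds; no prefix to check → satisfied.

True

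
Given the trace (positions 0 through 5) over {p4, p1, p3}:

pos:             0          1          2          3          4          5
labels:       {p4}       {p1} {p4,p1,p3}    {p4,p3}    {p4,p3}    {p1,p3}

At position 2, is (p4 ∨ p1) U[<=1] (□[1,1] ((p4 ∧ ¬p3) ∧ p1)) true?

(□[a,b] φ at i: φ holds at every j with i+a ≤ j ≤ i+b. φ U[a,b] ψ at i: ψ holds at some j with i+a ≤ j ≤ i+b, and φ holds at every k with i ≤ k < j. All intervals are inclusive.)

Need some j in [2,3] with □[1,1] ((p4 ∧ ¬p3) ∧ p1), and (p4 ∨ p1) at every k in [2,j-1].
  j=2: □[1,1] ((p4 ∧ ¬p3) ∧ p1) — fails at 3.
  j=3: □[1,1] ((p4 ∧ ¬p3) ∧ p1) — fails at 4.
No j in the window works → until fails.

No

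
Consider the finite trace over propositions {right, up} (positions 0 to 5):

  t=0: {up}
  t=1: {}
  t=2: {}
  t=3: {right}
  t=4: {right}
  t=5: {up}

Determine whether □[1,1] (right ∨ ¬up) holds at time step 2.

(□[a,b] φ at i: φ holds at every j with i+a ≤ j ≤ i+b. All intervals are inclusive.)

Check (right ∨ ¬up) at every j in [3,3]:
  j=3: true
All positions satisfy it → formula holds.

Holds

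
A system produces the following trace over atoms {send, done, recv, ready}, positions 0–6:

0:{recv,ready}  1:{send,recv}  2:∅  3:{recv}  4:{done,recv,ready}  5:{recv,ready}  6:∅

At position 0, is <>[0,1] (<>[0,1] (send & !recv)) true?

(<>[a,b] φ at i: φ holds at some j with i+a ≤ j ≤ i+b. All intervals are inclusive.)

No

Check <>[0,1] (send & !recv) at each j in [0,1]:
  j=0: fails (none in [0,1])
  j=1: fails (none in [1,2])
No position in the window satisfies it → formula fails.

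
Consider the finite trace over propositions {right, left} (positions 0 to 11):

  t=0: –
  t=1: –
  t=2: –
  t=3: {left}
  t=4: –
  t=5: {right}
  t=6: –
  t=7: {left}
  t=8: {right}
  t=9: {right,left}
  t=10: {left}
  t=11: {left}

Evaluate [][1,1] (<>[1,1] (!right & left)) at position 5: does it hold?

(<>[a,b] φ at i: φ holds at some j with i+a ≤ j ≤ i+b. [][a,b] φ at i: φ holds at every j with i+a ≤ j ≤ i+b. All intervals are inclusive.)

Holds

Check <>[1,1] (!right & left) at every j in [6,6]:
  j=6: holds (witness at 7)
All positions satisfy it → formula holds.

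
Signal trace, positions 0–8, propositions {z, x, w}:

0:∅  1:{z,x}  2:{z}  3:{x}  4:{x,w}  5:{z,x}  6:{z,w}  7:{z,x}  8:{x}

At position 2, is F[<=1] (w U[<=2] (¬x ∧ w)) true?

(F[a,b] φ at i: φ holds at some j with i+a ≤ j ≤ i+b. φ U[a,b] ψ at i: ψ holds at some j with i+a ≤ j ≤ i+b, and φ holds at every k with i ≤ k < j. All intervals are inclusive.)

Check (w U[<=2] (¬x ∧ w)) at each j in [2,3]:
  j=2: fails
  j=3: fails
No position in the window satisfies it → formula fails.

Does not hold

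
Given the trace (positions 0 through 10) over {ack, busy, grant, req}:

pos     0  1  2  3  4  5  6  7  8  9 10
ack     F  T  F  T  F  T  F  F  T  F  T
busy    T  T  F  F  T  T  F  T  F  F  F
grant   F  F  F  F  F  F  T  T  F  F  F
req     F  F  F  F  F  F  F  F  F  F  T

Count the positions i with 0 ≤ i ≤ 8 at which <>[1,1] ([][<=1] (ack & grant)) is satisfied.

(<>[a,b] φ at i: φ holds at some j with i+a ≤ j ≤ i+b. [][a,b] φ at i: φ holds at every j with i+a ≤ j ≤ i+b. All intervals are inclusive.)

Evaluate at each i in [0,8]:
  i=0: ✗ (none in [1,1])
  i=1: ✗ (none in [2,2])
  i=2: ✗ (none in [3,3])
  i=3: ✗ (none in [4,4])
  i=4: ✗ (none in [5,5])
  i=5: ✗ (none in [6,6])
  i=6: ✗ (none in [7,7])
  i=7: ✗ (none in [8,8])
  i=8: ✗ (none in [9,9])
Positions where it holds: {} → 0.

0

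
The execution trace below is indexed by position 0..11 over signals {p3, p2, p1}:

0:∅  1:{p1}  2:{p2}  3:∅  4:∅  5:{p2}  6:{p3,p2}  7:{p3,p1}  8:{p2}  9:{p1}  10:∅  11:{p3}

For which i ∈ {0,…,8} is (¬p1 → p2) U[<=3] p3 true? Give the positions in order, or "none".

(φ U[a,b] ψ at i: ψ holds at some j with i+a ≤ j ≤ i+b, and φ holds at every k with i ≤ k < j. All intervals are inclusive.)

Evaluate at each i in [0,8]:
  i=0: ✗ (no rhs in [0,3])
  i=1: ✗ (no rhs in [1,4])
  i=2: ✗ (no rhs in [2,5])
  i=3: ✗ (lhs fails at k=3 before rhs at j=6)
  i=4: ✗ (lhs fails at k=4 before rhs at j=6)
  i=5: ✓ (rhs at j=6; lhs holds on [5,5])
  i=6: ✓ (rhs at j=6)
  i=7: ✓ (rhs at j=7)
  i=8: ✗ (lhs fails at k=10 before rhs at j=11)

5, 6, 7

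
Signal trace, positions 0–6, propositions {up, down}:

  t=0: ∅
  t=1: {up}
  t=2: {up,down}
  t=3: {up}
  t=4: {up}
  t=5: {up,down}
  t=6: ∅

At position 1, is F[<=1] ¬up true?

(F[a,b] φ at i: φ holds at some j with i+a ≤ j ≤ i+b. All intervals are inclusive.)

Does not hold

Check ¬up at each j in [1,2]:
  j=1: false
  j=2: false
No position in the window satisfies it → formula fails.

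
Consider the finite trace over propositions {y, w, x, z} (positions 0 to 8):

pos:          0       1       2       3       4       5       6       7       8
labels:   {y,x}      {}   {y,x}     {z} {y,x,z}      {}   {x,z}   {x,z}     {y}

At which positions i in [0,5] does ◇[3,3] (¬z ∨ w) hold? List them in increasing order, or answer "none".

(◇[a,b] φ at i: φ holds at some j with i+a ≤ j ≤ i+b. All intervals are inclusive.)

Evaluate at each i in [0,5]:
  i=0: ✗ (none in [3,3])
  i=1: ✗ (none in [4,4])
  i=2: ✓ (witness j=5)
  i=3: ✗ (none in [6,6])
  i=4: ✗ (none in [7,7])
  i=5: ✓ (witness j=8)

2, 5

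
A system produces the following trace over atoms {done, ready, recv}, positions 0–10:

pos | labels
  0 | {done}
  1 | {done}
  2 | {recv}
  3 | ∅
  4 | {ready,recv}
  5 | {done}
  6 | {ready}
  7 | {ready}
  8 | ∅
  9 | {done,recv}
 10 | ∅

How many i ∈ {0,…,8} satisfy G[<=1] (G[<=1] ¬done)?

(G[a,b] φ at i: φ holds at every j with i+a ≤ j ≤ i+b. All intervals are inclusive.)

Evaluate at each i in [0,8]:
  i=0: ✗ (fails at j=0)
  i=1: ✗ (fails at j=1)
  i=2: ✓ (all of [2,3])
  i=3: ✗ (fails at j=4)
  i=4: ✗ (fails at j=4)
  i=5: ✗ (fails at j=5)
  i=6: ✓ (all of [6,7])
  i=7: ✗ (fails at j=8)
  i=8: ✗ (fails at j=8)
Positions where it holds: {2, 6} → 2.

2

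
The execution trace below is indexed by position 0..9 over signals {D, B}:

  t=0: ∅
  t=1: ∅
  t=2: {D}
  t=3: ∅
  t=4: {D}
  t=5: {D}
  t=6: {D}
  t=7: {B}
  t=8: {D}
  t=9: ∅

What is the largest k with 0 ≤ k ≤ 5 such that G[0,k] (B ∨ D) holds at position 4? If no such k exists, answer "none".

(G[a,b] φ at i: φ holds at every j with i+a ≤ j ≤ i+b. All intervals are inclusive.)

4

(B ∨ D) must hold from j=4 onward; find where it first fails.
  j=4: holds
  j=5: holds
  j=6: holds
  j=7: holds
  j=8: holds
  j=9: fails
Holds on [4,8], so largest k = 4.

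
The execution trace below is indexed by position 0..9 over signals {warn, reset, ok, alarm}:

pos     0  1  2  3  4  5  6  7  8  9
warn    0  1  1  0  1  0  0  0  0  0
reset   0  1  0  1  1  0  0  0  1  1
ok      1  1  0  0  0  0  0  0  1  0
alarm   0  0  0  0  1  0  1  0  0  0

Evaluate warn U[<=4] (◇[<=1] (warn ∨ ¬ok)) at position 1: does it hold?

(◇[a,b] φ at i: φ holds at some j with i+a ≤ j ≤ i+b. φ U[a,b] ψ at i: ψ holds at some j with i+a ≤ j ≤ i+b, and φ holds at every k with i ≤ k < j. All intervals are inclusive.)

Holds

Need some j in [1,5] with ◇[<=1] (warn ∨ ¬ok), and warn at every k in [1,j-1].
  j=1: ◇[<=1] (warn ∨ ¬ok) holds; no prefix to check → satisfied.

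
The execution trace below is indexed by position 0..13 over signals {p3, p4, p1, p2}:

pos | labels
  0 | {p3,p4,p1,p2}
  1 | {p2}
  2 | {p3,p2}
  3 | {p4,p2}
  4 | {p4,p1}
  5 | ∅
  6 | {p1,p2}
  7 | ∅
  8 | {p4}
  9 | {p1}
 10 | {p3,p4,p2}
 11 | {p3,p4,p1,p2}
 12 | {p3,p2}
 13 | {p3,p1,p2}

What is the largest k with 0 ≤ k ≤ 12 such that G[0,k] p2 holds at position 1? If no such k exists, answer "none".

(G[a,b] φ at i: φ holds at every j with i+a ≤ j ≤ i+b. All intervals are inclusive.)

2

p2 must hold from j=1 onward; find where it first fails.
  j=1: holds
  j=2: holds
  j=3: holds
  j=4: fails
Holds on [1,3], so largest k = 2.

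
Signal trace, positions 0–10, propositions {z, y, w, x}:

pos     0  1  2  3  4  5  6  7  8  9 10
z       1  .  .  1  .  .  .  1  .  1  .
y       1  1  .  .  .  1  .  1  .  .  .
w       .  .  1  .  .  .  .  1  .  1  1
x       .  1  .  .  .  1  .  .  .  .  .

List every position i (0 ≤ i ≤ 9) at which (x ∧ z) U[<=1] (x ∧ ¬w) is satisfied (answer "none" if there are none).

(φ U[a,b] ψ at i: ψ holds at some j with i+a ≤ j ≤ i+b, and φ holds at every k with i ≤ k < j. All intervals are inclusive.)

1, 5

Evaluate at each i in [0,9]:
  i=0: ✗ (lhs fails at k=0 before rhs at j=1)
  i=1: ✓ (rhs at j=1)
  i=2: ✗ (no rhs in [2,3])
  i=3: ✗ (no rhs in [3,4])
  i=4: ✗ (lhs fails at k=4 before rhs at j=5)
  i=5: ✓ (rhs at j=5)
  i=6: ✗ (no rhs in [6,7])
  i=7: ✗ (no rhs in [7,8])
  i=8: ✗ (no rhs in [8,9])
  i=9: ✗ (no rhs in [9,10])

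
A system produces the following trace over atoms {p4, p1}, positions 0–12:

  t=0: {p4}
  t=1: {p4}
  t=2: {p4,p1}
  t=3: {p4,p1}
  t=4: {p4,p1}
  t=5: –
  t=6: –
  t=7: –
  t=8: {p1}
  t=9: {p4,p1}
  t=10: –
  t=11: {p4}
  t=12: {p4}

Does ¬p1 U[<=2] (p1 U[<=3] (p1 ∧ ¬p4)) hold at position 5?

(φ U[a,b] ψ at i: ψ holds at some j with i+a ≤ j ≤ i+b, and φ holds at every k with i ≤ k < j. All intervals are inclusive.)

False

Need some j in [5,7] with (p1 U[<=3] (p1 ∧ ¬p4)), and ¬p1 at every k in [5,j-1].
  j=5: (p1 U[<=3] (p1 ∧ ¬p4)) — fails.
  j=6: (p1 U[<=3] (p1 ∧ ¬p4)) — fails.
  j=7: (p1 U[<=3] (p1 ∧ ¬p4)) — fails.
No j in the window works → until fails.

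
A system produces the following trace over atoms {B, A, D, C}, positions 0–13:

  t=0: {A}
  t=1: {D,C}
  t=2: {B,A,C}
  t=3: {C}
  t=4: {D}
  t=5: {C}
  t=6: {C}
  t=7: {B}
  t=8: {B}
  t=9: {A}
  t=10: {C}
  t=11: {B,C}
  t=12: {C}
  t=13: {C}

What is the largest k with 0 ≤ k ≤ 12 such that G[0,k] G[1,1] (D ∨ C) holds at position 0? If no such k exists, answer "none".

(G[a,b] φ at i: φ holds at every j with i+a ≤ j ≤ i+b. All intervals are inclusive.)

G[1,1] (D ∨ C) must hold from j=0 onward; find where it first fails.
  j=0: holds
  j=1: holds
  j=2: holds
  j=3: holds
  j=4: holds
  j=5: holds
  j=6: fails
Holds on [0,5], so largest k = 5.

5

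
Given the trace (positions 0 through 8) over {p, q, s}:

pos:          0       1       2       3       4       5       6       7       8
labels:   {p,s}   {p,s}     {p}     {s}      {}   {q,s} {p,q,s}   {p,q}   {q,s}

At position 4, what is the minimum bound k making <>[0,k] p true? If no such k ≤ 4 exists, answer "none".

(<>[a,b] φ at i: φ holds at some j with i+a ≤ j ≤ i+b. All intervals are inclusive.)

Scan j = 4,5,… for p:
  j=4: fails
  j=5: fails
  j=6: holds
First hit at j=6, so smallest k = 6-4 = 2.

2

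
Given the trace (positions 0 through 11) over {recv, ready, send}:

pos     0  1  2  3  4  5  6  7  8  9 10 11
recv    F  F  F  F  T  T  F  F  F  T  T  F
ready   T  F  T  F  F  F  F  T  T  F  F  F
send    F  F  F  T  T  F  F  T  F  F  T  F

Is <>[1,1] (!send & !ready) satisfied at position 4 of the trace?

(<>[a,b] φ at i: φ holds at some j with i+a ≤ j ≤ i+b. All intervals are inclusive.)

Holds

Check (!send & !ready) at each j in [5,5]:
  j=5: true
Found at j=5 → formula holds.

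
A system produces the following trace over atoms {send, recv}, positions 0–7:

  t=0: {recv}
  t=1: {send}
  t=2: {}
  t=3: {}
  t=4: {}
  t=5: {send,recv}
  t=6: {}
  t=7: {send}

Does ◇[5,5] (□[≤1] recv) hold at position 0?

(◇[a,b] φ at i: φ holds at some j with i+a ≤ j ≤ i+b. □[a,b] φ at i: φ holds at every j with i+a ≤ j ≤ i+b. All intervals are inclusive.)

False

Check □[≤1] recv at each j in [5,5]:
  j=5: fails at 6
No position in the window satisfies it → formula fails.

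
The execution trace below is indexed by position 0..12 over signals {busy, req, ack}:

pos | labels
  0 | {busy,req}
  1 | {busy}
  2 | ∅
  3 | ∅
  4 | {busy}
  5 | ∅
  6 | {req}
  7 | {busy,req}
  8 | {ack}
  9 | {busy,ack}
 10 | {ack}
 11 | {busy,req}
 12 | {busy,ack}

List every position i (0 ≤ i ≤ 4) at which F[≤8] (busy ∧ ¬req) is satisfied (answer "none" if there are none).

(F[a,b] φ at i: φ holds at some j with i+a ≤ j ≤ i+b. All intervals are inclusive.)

Evaluate at each i in [0,4]:
  i=0: ✓ (witness j=1)
  i=1: ✓ (witness j=1)
  i=2: ✓ (witness j=4)
  i=3: ✓ (witness j=4)
  i=4: ✓ (witness j=4)

0, 1, 2, 3, 4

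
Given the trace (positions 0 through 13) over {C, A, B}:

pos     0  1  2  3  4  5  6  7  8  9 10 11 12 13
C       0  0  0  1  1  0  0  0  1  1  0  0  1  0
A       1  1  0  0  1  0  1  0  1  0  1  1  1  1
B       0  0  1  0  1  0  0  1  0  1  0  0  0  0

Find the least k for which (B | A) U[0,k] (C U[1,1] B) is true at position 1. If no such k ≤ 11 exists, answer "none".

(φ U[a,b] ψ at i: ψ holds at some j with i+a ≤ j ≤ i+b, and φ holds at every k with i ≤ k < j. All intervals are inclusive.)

Need earliest j ≥ 1 with (C U[1,1] B), and (B | A) at every k in [1,j-1].
  j=1: rhs fails.
  j=2: rhs fails.
  j=3: rhs holds; lhs holds on [1,2]. k = 2.

2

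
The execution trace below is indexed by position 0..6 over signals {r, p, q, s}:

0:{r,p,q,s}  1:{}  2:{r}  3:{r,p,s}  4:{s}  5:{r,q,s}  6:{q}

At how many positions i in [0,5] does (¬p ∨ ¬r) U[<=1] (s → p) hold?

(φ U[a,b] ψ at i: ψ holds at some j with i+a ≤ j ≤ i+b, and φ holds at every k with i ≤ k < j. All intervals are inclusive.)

5

Evaluate at each i in [0,5]:
  i=0: ✓ (rhs at j=0)
  i=1: ✓ (rhs at j=1)
  i=2: ✓ (rhs at j=2)
  i=3: ✓ (rhs at j=3)
  i=4: ✗ (no rhs in [4,5])
  i=5: ✓ (rhs at j=6; lhs holds on [5,5])
Positions where it holds: {0, 1, 2, 3, 5} → 5.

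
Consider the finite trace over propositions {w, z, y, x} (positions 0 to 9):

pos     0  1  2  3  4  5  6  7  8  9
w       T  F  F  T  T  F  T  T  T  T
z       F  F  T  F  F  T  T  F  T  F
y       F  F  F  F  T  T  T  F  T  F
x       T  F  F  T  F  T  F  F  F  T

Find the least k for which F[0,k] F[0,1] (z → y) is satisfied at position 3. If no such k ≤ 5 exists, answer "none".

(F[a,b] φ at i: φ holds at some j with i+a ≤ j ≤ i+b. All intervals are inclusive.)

0

Scan j = 3,4,… for F[0,1] (z → y):
  j=3: holds
First hit at j=3, so smallest k = 3-3 = 0.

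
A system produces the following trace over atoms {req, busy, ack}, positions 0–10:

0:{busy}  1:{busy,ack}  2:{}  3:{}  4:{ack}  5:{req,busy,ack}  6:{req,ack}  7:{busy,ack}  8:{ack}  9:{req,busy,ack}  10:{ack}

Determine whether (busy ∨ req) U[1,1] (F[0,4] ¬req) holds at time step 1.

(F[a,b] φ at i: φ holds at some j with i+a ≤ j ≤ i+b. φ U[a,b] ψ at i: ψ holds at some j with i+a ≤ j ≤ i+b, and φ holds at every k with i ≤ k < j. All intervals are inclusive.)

Need some j in [2,2] with F[0,4] ¬req, and (busy ∨ req) at every k in [1,j-1].
  j=2: F[0,4] ¬req holds; (busy ∨ req) holds at every k in [1,1] → satisfied.

Holds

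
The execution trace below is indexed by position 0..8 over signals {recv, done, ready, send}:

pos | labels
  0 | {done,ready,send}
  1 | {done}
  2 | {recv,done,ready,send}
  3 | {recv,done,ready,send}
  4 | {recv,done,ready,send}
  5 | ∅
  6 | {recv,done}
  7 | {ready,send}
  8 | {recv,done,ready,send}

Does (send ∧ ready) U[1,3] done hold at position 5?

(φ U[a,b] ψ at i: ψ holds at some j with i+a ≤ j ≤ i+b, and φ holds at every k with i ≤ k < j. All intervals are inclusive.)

False

Need some j in [6,8] with done, and (send ∧ ready) at every k in [5,j-1].
  j=6: done holds, but (send ∧ ready) fails at k=5 → not this j.
  j=7: done false.
  j=8: done holds, but (send ∧ ready) fails at k=5 → not this j.
No j in the window works → until fails.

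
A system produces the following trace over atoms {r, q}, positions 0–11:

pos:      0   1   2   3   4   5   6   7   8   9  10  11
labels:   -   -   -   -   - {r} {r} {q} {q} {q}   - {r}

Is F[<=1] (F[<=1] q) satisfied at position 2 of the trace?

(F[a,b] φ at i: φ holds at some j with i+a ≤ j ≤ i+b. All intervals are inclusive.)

Check F[<=1] q at each j in [2,3]:
  j=2: fails (none in [2,3])
  j=3: fails (none in [3,4])
No position in the window satisfies it → formula fails.

No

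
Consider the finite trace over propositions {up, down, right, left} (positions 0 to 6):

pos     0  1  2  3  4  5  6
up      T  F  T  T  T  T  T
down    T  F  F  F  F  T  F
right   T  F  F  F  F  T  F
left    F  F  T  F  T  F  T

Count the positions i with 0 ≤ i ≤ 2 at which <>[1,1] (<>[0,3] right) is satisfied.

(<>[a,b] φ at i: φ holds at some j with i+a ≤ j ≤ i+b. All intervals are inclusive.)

2

Evaluate at each i in [0,2]:
  i=0: ✗ (none in [1,1])
  i=1: ✓ (witness j=2)
  i=2: ✓ (witness j=3)
Positions where it holds: {1, 2} → 2.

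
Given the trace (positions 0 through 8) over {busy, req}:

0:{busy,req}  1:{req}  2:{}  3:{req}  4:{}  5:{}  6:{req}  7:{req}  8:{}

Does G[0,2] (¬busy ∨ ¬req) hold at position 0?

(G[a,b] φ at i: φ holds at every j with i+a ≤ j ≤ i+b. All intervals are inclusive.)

False

Check (¬busy ∨ ¬req) at every j in [0,2]:
  j=0: false
  j=1: true
  j=2: true
Fails at j=0 → formula fails.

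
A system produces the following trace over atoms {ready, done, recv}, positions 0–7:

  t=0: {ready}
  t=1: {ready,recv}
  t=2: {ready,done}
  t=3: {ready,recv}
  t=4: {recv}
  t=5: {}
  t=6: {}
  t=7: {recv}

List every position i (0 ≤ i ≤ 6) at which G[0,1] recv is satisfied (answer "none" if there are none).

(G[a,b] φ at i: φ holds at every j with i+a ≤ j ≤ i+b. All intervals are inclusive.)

Evaluate at each i in [0,6]:
  i=0: ✗ (fails at j=0)
  i=1: ✗ (fails at j=2)
  i=2: ✗ (fails at j=2)
  i=3: ✓ (all of [3,4])
  i=4: ✗ (fails at j=5)
  i=5: ✗ (fails at j=5)
  i=6: ✗ (fails at j=6)

3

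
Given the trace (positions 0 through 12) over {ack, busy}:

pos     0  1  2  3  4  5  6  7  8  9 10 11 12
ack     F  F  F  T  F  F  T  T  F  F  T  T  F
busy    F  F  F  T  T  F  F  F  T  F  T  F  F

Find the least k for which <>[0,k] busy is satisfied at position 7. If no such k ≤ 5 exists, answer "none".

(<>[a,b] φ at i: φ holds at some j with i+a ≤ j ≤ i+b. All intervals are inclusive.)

1

Scan j = 7,8,… for busy:
  j=7: fails
  j=8: holds
First hit at j=8, so smallest k = 8-7 = 1.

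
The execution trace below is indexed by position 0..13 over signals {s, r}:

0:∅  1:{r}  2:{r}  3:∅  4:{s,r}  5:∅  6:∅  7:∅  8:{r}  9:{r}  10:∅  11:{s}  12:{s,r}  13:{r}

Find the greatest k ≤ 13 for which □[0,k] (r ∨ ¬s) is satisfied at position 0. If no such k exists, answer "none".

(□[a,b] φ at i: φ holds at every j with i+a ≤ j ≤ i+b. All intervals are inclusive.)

(r ∨ ¬s) must hold from j=0 onward; find where it first fails.
  j=0: holds
  j=1: holds
  j=2: holds
  j=3: holds
  j=4: holds
  j=5: holds
  j=6: holds
  j=7: holds
  j=8: holds
  j=9: holds
  j=10: holds
  j=11: fails
Holds on [0,10], so largest k = 10.

10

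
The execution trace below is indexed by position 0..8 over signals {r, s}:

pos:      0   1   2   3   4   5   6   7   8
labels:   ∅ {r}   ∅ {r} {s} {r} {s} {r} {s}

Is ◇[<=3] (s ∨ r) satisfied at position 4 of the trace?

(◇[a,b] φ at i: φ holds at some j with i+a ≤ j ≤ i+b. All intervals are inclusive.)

Check (s ∨ r) at each j in [4,7]:
  j=4: true
  j=5: true
  j=6: true
  j=7: true
Found at j=4 → formula holds.

Holds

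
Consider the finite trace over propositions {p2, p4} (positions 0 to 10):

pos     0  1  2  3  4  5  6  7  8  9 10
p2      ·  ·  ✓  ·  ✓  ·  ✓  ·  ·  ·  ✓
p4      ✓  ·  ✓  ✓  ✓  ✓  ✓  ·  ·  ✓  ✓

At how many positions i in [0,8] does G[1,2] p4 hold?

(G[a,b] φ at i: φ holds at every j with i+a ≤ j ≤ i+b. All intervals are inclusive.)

Evaluate at each i in [0,8]:
  i=0: ✗ (fails at j=1)
  i=1: ✓ (all of [2,3])
  i=2: ✓ (all of [3,4])
  i=3: ✓ (all of [4,5])
  i=4: ✓ (all of [5,6])
  i=5: ✗ (fails at j=7)
  i=6: ✗ (fails at j=7)
  i=7: ✗ (fails at j=8)
  i=8: ✓ (all of [9,10])
Positions where it holds: {1, 2, 3, 4, 8} → 5.

5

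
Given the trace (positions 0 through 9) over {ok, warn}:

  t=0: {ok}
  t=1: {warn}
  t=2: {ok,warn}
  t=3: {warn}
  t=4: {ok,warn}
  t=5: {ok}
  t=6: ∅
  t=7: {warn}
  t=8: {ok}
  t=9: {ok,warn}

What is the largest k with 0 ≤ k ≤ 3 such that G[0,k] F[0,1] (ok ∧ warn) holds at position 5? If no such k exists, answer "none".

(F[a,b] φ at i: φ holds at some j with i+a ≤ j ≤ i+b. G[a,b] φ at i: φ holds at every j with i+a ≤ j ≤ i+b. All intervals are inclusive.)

F[0,1] (ok ∧ warn) must hold from j=5 onward; find where it first fails.
  j=5: fails → no k works.

none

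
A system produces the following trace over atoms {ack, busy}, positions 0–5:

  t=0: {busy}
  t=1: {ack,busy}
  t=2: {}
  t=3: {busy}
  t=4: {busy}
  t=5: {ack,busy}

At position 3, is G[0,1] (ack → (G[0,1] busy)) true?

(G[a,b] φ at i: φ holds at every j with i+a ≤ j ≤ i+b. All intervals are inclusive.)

True

Check (ack → (G[0,1] busy)) at every j in [3,4]:
  j=3: antecedent false → ✓
  j=4: antecedent false → ✓
All positions satisfy it → formula holds.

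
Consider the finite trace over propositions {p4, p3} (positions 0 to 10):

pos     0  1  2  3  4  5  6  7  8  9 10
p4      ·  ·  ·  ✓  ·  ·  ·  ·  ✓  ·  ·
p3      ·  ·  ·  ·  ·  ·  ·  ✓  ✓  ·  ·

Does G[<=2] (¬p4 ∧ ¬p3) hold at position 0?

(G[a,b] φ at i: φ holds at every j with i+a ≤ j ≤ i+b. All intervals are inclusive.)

Check (¬p4 ∧ ¬p3) at every j in [0,2]:
  j=0: true
  j=1: true
  j=2: true
All positions satisfy it → formula holds.

True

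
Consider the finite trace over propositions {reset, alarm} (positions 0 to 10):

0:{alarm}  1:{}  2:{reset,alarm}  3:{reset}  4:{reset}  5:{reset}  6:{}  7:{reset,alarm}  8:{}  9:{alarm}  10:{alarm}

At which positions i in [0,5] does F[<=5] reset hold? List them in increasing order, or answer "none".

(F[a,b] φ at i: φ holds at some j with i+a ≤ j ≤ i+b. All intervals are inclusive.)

0, 1, 2, 3, 4, 5

Evaluate at each i in [0,5]:
  i=0: ✓ (witness j=2)
  i=1: ✓ (witness j=2)
  i=2: ✓ (witness j=2)
  i=3: ✓ (witness j=3)
  i=4: ✓ (witness j=4)
  i=5: ✓ (witness j=5)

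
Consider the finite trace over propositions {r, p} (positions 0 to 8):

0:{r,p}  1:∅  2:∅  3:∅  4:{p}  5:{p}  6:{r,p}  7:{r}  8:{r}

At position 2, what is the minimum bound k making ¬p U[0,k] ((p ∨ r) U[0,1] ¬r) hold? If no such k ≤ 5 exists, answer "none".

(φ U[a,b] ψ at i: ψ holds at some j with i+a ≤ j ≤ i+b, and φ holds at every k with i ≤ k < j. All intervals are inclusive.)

0

Need earliest j ≥ 2 with ((p ∨ r) U[0,1] ¬r), and ¬p at every k in [2,j-1].
  j=2: rhs holds (empty prefix). k = 0.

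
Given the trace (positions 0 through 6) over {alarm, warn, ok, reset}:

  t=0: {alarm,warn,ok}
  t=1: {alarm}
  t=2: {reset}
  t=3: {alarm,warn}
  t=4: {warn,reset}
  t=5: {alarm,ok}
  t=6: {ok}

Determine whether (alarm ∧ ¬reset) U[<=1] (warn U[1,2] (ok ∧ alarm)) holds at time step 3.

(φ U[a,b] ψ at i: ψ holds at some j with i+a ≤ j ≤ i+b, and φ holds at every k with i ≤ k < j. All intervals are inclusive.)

Need some j in [3,4] with (warn U[1,2] (ok ∧ alarm)), and (alarm ∧ ¬reset) at every k in [3,j-1].
  j=3: (warn U[1,2] (ok ∧ alarm)) holds; no prefix to check → satisfied.

Yes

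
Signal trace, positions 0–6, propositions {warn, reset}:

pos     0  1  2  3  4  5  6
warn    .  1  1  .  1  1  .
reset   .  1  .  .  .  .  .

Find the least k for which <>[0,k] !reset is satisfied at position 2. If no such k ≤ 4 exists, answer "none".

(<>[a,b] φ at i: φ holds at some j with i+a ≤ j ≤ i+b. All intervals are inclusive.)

Scan j = 2,3,… for !reset:
  j=2: holds
First hit at j=2, so smallest k = 2-2 = 0.

0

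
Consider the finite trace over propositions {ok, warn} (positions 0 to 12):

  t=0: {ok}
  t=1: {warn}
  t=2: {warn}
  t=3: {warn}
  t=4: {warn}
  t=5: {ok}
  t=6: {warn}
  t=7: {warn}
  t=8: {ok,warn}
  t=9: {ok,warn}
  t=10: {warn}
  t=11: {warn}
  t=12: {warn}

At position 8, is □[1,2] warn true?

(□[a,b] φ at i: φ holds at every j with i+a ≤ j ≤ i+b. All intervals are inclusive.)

Yes

Check warn at every j in [9,10]:
  j=9: true
  j=10: true
All positions satisfy it → formula holds.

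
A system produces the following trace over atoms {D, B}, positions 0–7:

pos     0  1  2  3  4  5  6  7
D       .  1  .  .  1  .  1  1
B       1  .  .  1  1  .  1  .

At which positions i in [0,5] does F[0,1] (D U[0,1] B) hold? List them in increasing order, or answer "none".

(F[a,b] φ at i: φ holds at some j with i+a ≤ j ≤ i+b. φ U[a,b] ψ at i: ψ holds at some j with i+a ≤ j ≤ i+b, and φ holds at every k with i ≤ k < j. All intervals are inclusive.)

Evaluate at each i in [0,5]:
  i=0: ✓ (witness j=0)
  i=1: ✗ (none in [1,2])
  i=2: ✓ (witness j=3)
  i=3: ✓ (witness j=3)
  i=4: ✓ (witness j=4)
  i=5: ✓ (witness j=6)

0, 2, 3, 4, 5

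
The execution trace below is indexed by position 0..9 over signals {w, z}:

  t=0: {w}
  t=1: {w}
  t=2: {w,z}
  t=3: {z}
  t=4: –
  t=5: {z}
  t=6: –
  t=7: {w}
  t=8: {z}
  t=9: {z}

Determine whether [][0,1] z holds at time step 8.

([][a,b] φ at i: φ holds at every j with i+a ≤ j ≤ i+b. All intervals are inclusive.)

Check z at every j in [8,9]:
  j=8: true
  j=9: true
All positions satisfy it → formula holds.

Holds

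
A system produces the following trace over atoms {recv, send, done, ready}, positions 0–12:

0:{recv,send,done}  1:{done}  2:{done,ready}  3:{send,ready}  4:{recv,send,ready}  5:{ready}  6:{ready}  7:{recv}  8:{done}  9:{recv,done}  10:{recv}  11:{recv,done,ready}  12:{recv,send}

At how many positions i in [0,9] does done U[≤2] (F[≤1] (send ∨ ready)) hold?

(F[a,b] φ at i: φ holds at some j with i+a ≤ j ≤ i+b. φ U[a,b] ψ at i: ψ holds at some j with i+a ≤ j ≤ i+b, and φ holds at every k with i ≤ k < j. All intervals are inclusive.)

Evaluate at each i in [0,9]:
  i=0: ✓ (rhs at j=0)
  i=1: ✓ (rhs at j=1)
  i=2: ✓ (rhs at j=2)
  i=3: ✓ (rhs at j=3)
  i=4: ✓ (rhs at j=4)
  i=5: ✓ (rhs at j=5)
  i=6: ✓ (rhs at j=6)
  i=7: ✗ (no rhs in [7,9])
  i=8: ✓ (rhs at j=10; lhs holds on [8,9])
  i=9: ✓ (rhs at j=10; lhs holds on [9,9])
Positions where it holds: {0, 1, 2, 3, 4, 5, 6, 8, 9} → 9.

9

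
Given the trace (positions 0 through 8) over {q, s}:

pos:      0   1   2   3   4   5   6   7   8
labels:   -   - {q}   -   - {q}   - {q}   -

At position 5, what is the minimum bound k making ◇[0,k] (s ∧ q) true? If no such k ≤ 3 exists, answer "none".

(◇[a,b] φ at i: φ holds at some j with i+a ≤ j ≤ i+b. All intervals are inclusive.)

none

Scan j = 5,6,… for (s ∧ q):
  j=5: fails
  j=6: fails
  j=7: fails
  j=8: fails
No j in [5,8] satisfies it → none.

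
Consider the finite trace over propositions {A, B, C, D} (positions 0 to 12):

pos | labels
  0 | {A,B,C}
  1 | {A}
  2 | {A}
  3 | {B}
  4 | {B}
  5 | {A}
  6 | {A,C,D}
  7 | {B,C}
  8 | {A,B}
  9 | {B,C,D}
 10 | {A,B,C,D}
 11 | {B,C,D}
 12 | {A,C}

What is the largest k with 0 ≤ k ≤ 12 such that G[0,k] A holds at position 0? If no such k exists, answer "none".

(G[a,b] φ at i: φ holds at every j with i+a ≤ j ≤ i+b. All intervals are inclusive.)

A must hold from j=0 onward; find where it first fails.
  j=0: holds
  j=1: holds
  j=2: holds
  j=3: fails
Holds on [0,2], so largest k = 2.

2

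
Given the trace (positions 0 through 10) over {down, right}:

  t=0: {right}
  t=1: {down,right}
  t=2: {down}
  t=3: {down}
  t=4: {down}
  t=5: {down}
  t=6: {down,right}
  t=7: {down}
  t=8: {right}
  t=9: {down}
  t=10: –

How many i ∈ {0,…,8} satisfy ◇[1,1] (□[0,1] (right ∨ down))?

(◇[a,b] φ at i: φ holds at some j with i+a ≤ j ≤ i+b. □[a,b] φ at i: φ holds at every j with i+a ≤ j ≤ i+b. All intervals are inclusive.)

8

Evaluate at each i in [0,8]:
  i=0: ✓ (witness j=1)
  i=1: ✓ (witness j=2)
  i=2: ✓ (witness j=3)
  i=3: ✓ (witness j=4)
  i=4: ✓ (witness j=5)
  i=5: ✓ (witness j=6)
  i=6: ✓ (witness j=7)
  i=7: ✓ (witness j=8)
  i=8: ✗ (none in [9,9])
Positions where it holds: {0, 1, 2, 3, 4, 5, 6, 7} → 8.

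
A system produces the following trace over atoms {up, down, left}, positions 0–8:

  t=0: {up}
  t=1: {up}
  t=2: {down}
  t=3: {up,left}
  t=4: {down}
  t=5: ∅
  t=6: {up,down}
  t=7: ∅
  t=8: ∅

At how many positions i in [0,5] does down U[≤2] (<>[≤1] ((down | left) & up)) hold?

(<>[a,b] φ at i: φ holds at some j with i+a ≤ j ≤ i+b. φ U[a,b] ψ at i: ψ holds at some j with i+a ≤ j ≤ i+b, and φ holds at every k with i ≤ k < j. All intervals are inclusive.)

4

Evaluate at each i in [0,5]:
  i=0: ✗ (lhs fails at k=0 before rhs at j=2)
  i=1: ✗ (lhs fails at k=1 before rhs at j=2)
  i=2: ✓ (rhs at j=2)
  i=3: ✓ (rhs at j=3)
  i=4: ✓ (rhs at j=5; lhs holds on [4,4])
  i=5: ✓ (rhs at j=5)
Positions where it holds: {2, 3, 4, 5} → 4.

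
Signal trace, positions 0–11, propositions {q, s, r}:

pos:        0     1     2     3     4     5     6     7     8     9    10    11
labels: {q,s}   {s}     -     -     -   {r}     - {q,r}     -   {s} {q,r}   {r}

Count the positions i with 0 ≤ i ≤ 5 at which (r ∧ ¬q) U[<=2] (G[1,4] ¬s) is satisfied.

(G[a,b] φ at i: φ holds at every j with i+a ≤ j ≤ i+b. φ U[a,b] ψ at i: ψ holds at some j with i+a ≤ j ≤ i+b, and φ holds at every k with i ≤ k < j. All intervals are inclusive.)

4

Evaluate at each i in [0,5]:
  i=0: ✗ (lhs fails at k=0 before rhs at j=1)
  i=1: ✓ (rhs at j=1)
  i=2: ✓ (rhs at j=2)
  i=3: ✓ (rhs at j=3)
  i=4: ✓ (rhs at j=4)
  i=5: ✗ (no rhs in [5,7])
Positions where it holds: {1, 2, 3, 4} → 4.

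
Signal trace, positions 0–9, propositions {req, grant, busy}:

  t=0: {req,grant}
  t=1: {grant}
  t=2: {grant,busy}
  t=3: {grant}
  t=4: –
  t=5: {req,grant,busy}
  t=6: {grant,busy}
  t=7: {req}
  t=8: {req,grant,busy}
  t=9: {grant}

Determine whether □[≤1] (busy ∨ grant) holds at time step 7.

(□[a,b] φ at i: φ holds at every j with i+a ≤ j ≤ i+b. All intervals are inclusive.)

Check (busy ∨ grant) at every j in [7,8]:
  j=7: false
  j=8: true
Fails at j=7 → formula fails.

False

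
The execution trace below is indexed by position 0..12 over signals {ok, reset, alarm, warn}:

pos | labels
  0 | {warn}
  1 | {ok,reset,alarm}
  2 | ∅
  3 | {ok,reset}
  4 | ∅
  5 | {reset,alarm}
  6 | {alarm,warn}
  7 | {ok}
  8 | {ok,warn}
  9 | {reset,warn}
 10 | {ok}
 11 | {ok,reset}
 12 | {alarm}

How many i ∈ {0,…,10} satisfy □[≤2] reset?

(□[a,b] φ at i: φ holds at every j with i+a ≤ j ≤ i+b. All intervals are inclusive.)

Evaluate at each i in [0,10]:
  i=0: ✗ (fails at j=0)
  i=1: ✗ (fails at j=2)
  i=2: ✗ (fails at j=2)
  i=3: ✗ (fails at j=4)
  i=4: ✗ (fails at j=4)
  i=5: ✗ (fails at j=6)
  i=6: ✗ (fails at j=6)
  i=7: ✗ (fails at j=7)
  i=8: ✗ (fails at j=8)
  i=9: ✗ (fails at j=10)
  i=10: ✗ (fails at j=10)
Positions where it holds: {} → 0.

0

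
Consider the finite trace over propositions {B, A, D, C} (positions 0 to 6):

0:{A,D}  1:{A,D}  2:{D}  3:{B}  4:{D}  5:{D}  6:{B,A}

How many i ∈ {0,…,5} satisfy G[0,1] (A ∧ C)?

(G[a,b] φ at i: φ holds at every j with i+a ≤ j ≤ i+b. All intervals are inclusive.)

0

Evaluate at each i in [0,5]:
  i=0: ✗ (fails at j=0)
  i=1: ✗ (fails at j=1)
  i=2: ✗ (fails at j=2)
  i=3: ✗ (fails at j=3)
  i=4: ✗ (fails at j=4)
  i=5: ✗ (fails at j=5)
Positions where it holds: {} → 0.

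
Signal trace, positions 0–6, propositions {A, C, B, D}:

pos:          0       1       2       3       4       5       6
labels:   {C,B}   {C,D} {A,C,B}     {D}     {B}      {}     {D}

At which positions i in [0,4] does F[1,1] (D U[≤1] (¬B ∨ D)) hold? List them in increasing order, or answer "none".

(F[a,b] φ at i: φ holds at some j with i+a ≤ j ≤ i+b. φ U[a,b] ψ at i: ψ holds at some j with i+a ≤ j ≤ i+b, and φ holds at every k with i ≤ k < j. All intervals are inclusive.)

0, 2, 4

Evaluate at each i in [0,4]:
  i=0: ✓ (witness j=1)
  i=1: ✗ (none in [2,2])
  i=2: ✓ (witness j=3)
  i=3: ✗ (none in [4,4])
  i=4: ✓ (witness j=5)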